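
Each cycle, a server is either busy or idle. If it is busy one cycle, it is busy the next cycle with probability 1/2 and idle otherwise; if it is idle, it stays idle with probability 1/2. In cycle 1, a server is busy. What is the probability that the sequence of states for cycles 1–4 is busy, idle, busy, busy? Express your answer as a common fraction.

1/8

Cycle 1 is given. For each transition, use the conditional probability from the current state:
P(idle | busy) = 1/2; P(busy | idle) = 1/2; P(busy | busy) = 1/2.
P = 1/2 × 1/2 × 1/2 = 1/8.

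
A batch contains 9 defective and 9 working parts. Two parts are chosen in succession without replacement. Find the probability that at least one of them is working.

P(no working) = 9/18 × 8/17 = 72/306 = 4/17.
P(at least one) = 1 − 4/17 = 13/17.

13/17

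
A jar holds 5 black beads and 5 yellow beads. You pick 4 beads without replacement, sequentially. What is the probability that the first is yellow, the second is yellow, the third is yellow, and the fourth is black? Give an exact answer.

Multiply the probability of each draw given the previous ones:
P = 5/10 × 4/9 × 3/8 × 5/7 = 300/5040 = 5/84.

5/84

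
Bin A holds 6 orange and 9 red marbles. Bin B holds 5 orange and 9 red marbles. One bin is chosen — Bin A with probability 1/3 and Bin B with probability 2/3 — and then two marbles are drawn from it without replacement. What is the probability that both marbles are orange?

From Bin A: P(both orange) = (6/15)(5/14) = 1/7.
From Bin B: P(both orange) = (5/14)(4/13) = 10/91.
Total probability = (1/3)(1/7) + (2/3)(10/91) = 11/91.

11/91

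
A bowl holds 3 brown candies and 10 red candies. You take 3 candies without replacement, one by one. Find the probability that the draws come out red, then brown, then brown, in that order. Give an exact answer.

5/143

Chain rule:
P = 10/13 × 3/12 × 2/11 = 60/1716 = 5/143.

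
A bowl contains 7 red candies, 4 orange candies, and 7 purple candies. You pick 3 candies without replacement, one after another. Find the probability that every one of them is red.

35/816

P(every draw is red) = 7/18 × 6/17 × 5/16 = 210/4896 = 35/816.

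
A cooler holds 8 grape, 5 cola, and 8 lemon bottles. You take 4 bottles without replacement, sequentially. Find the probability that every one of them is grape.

P = 8/21 × 7/20 × 6/19 × 5/18 = 1680/143640 = 2/171.

2/171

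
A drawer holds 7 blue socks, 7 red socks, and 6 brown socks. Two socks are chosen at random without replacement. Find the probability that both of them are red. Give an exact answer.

P = 7/20 × 6/19 = 42/380 = 21/190.

21/190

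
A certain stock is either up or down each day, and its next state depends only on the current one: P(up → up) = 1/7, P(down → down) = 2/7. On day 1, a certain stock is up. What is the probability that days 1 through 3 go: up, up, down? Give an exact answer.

Day 1 is given. For each transition, use the conditional probability from the current state:
P(up | up) = 1/7; P(down | up) = 6/7.
P = 1/7 × 6/7 = 6/49.

6/49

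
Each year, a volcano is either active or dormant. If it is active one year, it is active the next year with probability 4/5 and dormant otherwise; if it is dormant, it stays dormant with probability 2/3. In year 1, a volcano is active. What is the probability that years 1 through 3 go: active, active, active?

Year 1 is given. For each transition, use the conditional probability from the current state:
P(active | active) = 4/5; P(active | active) = 4/5.
P = 4/5 × 4/5 = 16/25.

16/25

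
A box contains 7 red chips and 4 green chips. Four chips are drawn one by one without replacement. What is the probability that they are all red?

P(every draw is red) = 7/11 × 6/10 × 5/9 × 4/8 = 840/7920 = 7/66.

7/66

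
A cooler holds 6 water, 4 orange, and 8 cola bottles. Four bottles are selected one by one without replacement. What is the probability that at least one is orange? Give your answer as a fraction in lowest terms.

2059/3060

P(no orange) = 14/18 × 13/17 × 12/16 × 11/15 = 24024/73440 = 1001/3060.
P(at least one) = 1 − 1001/3060 = 2059/3060.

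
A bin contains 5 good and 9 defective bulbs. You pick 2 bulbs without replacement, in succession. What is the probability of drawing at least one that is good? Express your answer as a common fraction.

55/91

P(no good) = 9/14 × 8/13 = 72/182 = 36/91.
P(at least one) = 1 − 36/91 = 55/91.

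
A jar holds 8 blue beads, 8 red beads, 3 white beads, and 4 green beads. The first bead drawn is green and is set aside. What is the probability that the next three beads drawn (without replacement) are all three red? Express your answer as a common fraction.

2/55

After the first draw, 8 of the remaining 22 beads are red.
P = 8/22 × 7/21 × 6/20 = 336/9240 = 2/55.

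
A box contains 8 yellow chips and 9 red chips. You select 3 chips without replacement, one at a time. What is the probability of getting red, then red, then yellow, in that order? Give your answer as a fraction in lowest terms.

12/85

Each draw changes the counts, so multiply the conditional probabilities along the sequence:
P = 9/17 × 8/16 × 8/15 = 576/4080 = 12/85.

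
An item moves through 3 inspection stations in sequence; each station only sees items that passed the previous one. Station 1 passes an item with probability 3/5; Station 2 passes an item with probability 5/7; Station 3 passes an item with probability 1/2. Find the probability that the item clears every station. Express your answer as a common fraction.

Multiplying along the chain,
P = 3/5 × 5/7 × 1/2 = 15/70 = 3/14.

3/14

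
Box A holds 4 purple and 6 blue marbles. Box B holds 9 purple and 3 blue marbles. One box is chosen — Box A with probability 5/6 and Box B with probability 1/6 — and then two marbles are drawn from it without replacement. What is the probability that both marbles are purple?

From Box A: P(both purple) = (4/10)(3/9) = 2/15.
From Box B: P(both purple) = (9/12)(8/11) = 6/11.
Total probability = (5/6)(2/15) + (1/6)(6/11) = 20/99.

20/99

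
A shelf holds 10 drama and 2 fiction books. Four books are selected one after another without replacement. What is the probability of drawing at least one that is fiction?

P(no fiction) = 10/12 × 9/11 × 8/10 × 7/9 = 5040/11880 = 14/33.
P(at least one) = 1 − 14/33 = 19/33.

19/33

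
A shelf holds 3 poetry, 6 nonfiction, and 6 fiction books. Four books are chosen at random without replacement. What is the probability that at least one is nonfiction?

59/65

P(no nonfiction) = 9/15 × 8/14 × 7/13 × 6/12 = 3024/32760 = 6/65.
P(at least one) = 1 − 6/65 = 59/65.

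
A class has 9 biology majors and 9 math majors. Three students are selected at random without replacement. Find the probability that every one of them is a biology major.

7/68

P = 9/18 × 8/17 × 7/16 = 504/4896 = 7/68.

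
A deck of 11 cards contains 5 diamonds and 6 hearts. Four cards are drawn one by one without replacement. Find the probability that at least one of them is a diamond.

P(no diamonds) = 6/11 × 5/10 × 4/9 × 3/8 = 360/7920 = 1/22.
P(at least one) = 1 − 1/22 = 21/22.

21/22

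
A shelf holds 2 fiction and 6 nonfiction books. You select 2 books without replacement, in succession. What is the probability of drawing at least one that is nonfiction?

P(no nonfiction) = 2/8 × 1/7 = 2/56 = 1/28.
P(at least one) = 1 − 1/28 = 27/28.

27/28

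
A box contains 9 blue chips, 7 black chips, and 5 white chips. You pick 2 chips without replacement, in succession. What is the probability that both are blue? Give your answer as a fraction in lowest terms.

P = 9/21 × 8/20 = 72/420 = 6/35.

6/35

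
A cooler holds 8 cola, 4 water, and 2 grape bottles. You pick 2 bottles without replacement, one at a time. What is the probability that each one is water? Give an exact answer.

6/91

P = 4/14 × 3/13 = 12/182 = 6/91.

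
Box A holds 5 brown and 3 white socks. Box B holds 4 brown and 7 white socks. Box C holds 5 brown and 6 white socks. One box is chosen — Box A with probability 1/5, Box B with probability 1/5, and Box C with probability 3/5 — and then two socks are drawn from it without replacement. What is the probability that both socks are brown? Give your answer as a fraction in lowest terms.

From Box A: P(both brown) = (5/8)(4/7) = 5/14.
From Box B: P(both brown) = (4/11)(3/10) = 6/55.
From Box C: P(both brown) = (5/11)(4/10) = 2/11.
Total probability = (1/5)(5/14) + (1/5)(6/55) + (3/5)(2/11) = 779/3850.

779/3850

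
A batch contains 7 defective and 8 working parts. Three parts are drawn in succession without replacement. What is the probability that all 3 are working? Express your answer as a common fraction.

P = 8/15 × 7/14 × 6/13 = 336/2730 = 8/65.

8/65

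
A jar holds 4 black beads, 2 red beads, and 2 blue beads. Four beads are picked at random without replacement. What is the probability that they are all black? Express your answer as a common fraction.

1/70

P(all black) = 4/8 × 3/7 × 2/6 × 1/5 = 24/1680 = 1/70.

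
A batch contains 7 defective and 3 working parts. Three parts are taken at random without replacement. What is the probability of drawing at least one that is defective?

119/120

P(no defective) = 3/10 × 2/9 × 1/8 = 6/720 = 1/120.
P(at least one) = 1 − 1/120 = 119/120.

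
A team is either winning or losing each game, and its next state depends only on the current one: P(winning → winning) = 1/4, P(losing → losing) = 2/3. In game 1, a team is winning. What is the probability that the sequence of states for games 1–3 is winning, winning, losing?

Game 1 is given. For each transition, use the conditional probability from the current state:
P(winning | winning) = 1/4; P(losing | winning) = 3/4.
P = 1/4 × 3/4 = 3/16.

3/16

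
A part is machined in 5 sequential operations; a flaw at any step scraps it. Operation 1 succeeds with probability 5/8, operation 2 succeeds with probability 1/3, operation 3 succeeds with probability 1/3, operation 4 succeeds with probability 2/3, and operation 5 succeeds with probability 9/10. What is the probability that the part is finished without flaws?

1/24

Multiplying along the chain,
P = 5/8 × 1/3 × 1/3 × 2/3 × 9/10 = 90/2160 = 1/24.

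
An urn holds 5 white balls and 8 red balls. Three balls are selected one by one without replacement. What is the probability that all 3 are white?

P(all white) = 5/13 × 4/12 × 3/11 = 60/1716 = 5/143.

5/143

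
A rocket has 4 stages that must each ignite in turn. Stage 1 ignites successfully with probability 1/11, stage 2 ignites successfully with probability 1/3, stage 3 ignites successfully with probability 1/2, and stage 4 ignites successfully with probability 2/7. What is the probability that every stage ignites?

Multiplying along the chain,
P = 1/11 × 1/3 × 1/2 × 2/7 = 2/462 = 1/231.

1/231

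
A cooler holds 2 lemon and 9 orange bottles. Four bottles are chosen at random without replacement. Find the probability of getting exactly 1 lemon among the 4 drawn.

28/55

One ordering (lemon drawn first) has probability 2/11 × 9/10 × 8/9 × 7/8 = 1008/7920 = 7/55.
There are C(4,1) = 4 such orderings, each equally likely, so P = 4 × 7/55 = 28/55.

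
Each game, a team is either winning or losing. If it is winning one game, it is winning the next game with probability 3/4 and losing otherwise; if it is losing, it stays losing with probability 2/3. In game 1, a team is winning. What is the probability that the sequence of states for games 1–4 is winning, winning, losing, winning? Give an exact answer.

Game 1 is given. For each transition, use the conditional probability from the current state:
P(winning | winning) = 3/4; P(losing | winning) = 1/4; P(winning | losing) = 1/3.
P = 3/4 × 1/4 × 1/3 = 3/48 = 1/16.

1/16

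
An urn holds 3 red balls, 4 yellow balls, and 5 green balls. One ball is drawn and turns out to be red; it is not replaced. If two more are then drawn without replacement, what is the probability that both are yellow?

With the first ball removed, 4 yellow remain out of 11.
P = 4/11 × 3/10 = 12/110 = 6/55.

6/55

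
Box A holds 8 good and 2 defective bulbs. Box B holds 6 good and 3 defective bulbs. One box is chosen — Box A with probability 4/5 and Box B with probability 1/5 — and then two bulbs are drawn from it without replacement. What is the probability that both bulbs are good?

523/900

From Box A: P(both good) = (8/10)(7/9) = 28/45.
From Box B: P(both good) = (6/9)(5/8) = 5/12.
Total probability = (4/5)(28/45) + (1/5)(5/12) = 523/900.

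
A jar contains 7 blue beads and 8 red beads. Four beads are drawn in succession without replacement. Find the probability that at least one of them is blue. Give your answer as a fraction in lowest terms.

37/39

P(no blue) = 8/15 × 7/14 × 6/13 × 5/12 = 1680/32760 = 2/39.
P(at least one) = 1 − 2/39 = 37/39.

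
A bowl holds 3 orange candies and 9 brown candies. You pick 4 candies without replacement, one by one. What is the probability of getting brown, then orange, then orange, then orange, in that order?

1/220

Each draw changes the counts, so multiply the conditional probabilities along the sequence:
P = 9/12 × 3/11 × 2/10 × 1/9 = 54/11880 = 1/220.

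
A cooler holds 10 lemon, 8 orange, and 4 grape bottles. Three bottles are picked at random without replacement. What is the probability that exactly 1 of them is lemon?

3/7

One ordering (lemon drawn first) has probability 10/22 × 12/21 × 11/20 = 1320/9240 = 1/7.
There are C(3,1) = 3 such orderings, each equally likely, so P = 3 × 1/7 = 3/7.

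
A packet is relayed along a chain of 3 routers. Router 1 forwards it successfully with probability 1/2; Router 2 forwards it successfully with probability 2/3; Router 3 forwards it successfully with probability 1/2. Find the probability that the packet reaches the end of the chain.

Each stage is reached only if all earlier stages succeed, so
P = 1/2 × 2/3 × 1/2 = 2/12 = 1/6.

1/6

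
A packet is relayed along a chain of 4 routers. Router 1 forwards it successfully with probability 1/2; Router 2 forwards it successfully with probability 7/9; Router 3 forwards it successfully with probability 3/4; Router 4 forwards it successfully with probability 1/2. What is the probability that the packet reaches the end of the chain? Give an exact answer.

Each stage is reached only if all earlier stages succeed, so
P = 1/2 × 7/9 × 3/4 × 1/2 = 21/144 = 7/48.

7/48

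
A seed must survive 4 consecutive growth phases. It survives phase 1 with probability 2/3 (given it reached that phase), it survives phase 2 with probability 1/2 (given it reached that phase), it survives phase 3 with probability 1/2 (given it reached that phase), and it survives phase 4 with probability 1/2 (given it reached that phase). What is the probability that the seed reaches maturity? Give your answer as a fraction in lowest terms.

The events are sequential, so multiply the conditional probabilities:
P = 2/3 × 1/2 × 1/2 × 1/2 = 2/24 = 1/12.

1/12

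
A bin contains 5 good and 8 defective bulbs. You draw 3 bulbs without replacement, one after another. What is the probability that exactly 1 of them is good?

One ordering (good drawn first) has probability 5/13 × 8/12 × 7/11 = 280/1716 = 70/429.
There are C(3,1) = 3 such orderings, each equally likely, so P = 3 × 70/429 = 70/143.

70/143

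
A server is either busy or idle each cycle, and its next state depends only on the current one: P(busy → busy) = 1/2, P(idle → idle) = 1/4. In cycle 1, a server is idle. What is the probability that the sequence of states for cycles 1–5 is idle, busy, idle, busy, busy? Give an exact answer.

9/64

Cycle 1 is given. For each transition, use the conditional probability from the current state:
P(busy | idle) = 3/4; P(idle | busy) = 1/2; P(busy | idle) = 3/4; P(busy | busy) = 1/2.
P = 3/4 × 1/2 × 3/4 × 1/2 = 9/64.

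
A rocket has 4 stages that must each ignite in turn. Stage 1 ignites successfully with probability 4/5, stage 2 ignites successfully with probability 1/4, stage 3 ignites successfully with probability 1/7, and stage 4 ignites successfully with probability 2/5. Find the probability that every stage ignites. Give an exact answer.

2/175

The events are sequential, so multiply the conditional probabilities:
P = 4/5 × 1/4 × 1/7 × 2/5 = 8/700 = 2/175.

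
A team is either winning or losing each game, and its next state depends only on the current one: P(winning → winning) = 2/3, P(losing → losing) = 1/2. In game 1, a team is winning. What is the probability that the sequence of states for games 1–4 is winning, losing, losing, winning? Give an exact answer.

1/12

Game 1 is given. For each transition, use the conditional probability from the current state:
P(losing | winning) = 1/3; P(losing | losing) = 1/2; P(winning | losing) = 1/2.
P = 1/3 × 1/2 × 1/2 = 1/12.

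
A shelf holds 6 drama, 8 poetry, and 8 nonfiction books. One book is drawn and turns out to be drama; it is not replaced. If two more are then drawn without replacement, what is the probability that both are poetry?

After the first draw, 8 of the remaining 21 books are poetry.
P = 8/21 × 7/20 = 56/420 = 2/15.

2/15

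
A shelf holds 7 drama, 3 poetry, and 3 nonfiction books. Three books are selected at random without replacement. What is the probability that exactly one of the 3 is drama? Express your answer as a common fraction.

105/286

One ordering (drama drawn first) has probability 7/13 × 6/12 × 5/11 = 210/1716 = 35/286.
There are C(3,1) = 3 such orderings, each equally likely, so P = 3 × 35/286 = 105/286.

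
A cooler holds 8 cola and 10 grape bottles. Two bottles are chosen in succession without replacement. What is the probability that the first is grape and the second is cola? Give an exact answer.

Multiply the probability of each draw given the previous ones:
P = 10/18 × 8/17 = 80/306 = 40/153.

40/153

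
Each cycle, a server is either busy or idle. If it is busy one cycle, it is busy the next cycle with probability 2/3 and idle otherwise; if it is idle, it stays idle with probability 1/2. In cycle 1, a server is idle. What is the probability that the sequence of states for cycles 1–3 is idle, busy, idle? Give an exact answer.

1/6

Cycle 1 is given. For each transition, use the conditional probability from the current state:
P(busy | idle) = 1/2; P(idle | busy) = 1/3.
P = 1/2 × 1/3 = 1/6.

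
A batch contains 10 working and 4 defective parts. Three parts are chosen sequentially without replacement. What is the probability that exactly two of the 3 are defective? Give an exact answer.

15/91

One ordering (defective drawn first) has probability 4/14 × 3/13 × 10/12 = 120/2184 = 5/91.
There are C(3,2) = 3 such orderings, each equally likely, so P = 3 × 5/91 = 15/91.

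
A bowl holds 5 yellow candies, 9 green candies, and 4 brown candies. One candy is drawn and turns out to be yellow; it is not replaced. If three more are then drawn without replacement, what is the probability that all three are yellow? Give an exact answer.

After the first draw, 4 of the remaining 17 candies are yellow.
P = 4/17 × 3/16 × 2/15 = 24/4080 = 1/170.

1/170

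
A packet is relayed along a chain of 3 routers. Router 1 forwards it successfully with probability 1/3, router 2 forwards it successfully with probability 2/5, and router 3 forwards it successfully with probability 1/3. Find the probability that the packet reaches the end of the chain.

The events are sequential, so multiply the conditional probabilities:
P = 1/3 × 2/5 × 1/3 = 2/45.

2/45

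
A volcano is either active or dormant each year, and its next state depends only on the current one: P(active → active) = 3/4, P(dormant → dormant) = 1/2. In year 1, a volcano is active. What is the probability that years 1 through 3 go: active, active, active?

Year 1 is given. For each transition, use the conditional probability from the current state:
P(active | active) = 3/4; P(active | active) = 3/4.
P = 3/4 × 3/4 = 9/16.

9/16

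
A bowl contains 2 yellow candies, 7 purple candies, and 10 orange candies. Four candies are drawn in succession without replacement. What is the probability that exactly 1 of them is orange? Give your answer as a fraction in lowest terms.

70/323

One ordering (orange drawn first) has probability 10/19 × 9/18 × 8/17 × 7/16 = 5040/93024 = 35/646.
There are C(4,1) = 4 such orderings, each equally likely, so P = 4 × 35/646 = 70/323.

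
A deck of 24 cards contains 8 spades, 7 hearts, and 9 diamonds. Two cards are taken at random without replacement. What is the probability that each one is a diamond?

3/23

P = 9/24 × 8/23 = 72/552 = 3/23.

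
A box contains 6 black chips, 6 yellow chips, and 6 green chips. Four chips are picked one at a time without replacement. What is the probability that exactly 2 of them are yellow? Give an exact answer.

11/34

One ordering (yellow drawn first) has probability 6/18 × 5/17 × 12/16 × 11/15 = 3960/73440 = 11/204.
There are C(4,2) = 6 such orderings, each equally likely, so P = 6 × 11/204 = 11/34.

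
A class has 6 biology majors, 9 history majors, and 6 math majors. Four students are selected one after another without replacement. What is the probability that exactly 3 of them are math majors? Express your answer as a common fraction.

One ordering (math majors drawn first) has probability 6/21 × 5/20 × 4/19 × 15/18 = 1800/143640 = 5/399.
There are C(4,3) = 4 such orderings, each equally likely, so P = 4 × 5/399 = 20/399.

20/399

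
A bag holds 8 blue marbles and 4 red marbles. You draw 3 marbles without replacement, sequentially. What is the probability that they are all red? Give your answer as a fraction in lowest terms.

P = 4/12 × 3/11 × 2/10 = 24/1320 = 1/55.

1/55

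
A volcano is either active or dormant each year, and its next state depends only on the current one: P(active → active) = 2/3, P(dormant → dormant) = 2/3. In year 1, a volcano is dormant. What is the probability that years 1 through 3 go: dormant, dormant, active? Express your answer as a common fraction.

2/9

Year 1 is given. For each transition, use the conditional probability from the current state:
P(dormant | dormant) = 2/3; P(active | dormant) = 1/3.
P = 2/3 × 1/3 = 2/9.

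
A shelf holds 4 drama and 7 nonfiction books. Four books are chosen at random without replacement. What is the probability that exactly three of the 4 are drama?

14/165

One ordering (drama drawn first) has probability 4/11 × 3/10 × 2/9 × 7/8 = 168/7920 = 7/330.
There are C(4,3) = 4 such orderings, each equally likely, so P = 4 × 7/330 = 14/165.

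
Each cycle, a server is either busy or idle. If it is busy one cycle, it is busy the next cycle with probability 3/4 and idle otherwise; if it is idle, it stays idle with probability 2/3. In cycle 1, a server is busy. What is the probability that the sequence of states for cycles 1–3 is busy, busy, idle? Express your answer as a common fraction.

3/16

Cycle 1 is given. For each transition, use the conditional probability from the current state:
P(busy | busy) = 3/4; P(idle | busy) = 1/4.
P = 3/4 × 1/4 = 3/16.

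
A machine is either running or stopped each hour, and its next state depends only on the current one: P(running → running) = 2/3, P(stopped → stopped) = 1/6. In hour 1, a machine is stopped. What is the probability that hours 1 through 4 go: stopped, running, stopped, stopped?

Hour 1 is given. For each transition, use the conditional probability from the current state:
P(running | stopped) = 5/6; P(stopped | running) = 1/3; P(stopped | stopped) = 1/6.
P = 5/6 × 1/3 × 1/6 = 5/108.

5/108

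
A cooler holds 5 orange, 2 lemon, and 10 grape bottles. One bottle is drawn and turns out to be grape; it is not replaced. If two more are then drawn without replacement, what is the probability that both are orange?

1/12

With the first bottle removed, 5 orange remain out of 16.
P = 5/16 × 4/15 = 20/240 = 1/12.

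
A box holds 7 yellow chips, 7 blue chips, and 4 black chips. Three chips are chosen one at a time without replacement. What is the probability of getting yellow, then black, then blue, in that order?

49/1224

Multiply the probability of each draw given the previous ones:
P = 7/18 × 4/17 × 7/16 = 196/4896 = 49/1224.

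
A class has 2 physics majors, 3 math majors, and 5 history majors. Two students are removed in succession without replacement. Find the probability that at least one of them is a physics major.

17/45

P(no physics majors) = 8/10 × 7/9 = 56/90 = 28/45.
P(at least one) = 1 − 28/45 = 17/45.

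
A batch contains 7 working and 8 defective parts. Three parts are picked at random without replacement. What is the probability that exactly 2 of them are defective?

28/65

One ordering (defective drawn first) has probability 8/15 × 7/14 × 7/13 = 392/2730 = 28/195.
There are C(3,2) = 3 such orderings, each equally likely, so P = 3 × 28/195 = 28/65.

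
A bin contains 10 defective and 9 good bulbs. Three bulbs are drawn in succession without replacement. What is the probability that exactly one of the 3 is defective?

One ordering (defective drawn first) has probability 10/19 × 9/18 × 8/17 = 720/5814 = 40/323.
There are C(3,1) = 3 such orderings, each equally likely, so P = 3 × 40/323 = 120/323.

120/323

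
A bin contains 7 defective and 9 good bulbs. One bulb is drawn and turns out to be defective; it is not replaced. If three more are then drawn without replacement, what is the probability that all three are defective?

With the first bulb removed, 6 defective remain out of 15.
P = 6/15 × 5/14 × 4/13 = 120/2730 = 4/91.

4/91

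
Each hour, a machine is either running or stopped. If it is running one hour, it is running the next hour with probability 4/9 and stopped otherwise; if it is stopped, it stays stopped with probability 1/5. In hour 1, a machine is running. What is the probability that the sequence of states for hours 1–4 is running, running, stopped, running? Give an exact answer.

Hour 1 is given. For each transition, use the conditional probability from the current state:
P(running | running) = 4/9; P(stopped | running) = 5/9; P(running | stopped) = 4/5.
P = 4/9 × 5/9 × 4/5 = 80/405 = 16/81.

16/81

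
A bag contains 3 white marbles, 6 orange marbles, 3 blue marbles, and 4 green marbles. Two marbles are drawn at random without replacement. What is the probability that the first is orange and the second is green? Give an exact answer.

1/10

Multiply the probability of each draw given the previous ones:
P = 6/16 × 4/15 = 24/240 = 1/10.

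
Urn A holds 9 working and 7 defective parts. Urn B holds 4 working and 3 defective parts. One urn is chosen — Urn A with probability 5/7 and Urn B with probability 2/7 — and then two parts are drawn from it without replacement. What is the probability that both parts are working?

From Urn A: P(both working) = (9/16)(8/15) = 3/10.
From Urn B: P(both working) = (4/7)(3/6) = 2/7.
Total probability = (5/7)(3/10) + (2/7)(2/7) = 29/98.

29/98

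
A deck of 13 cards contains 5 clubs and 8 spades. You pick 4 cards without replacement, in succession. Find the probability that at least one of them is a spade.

142/143

P(no spades) = 5/13 × 4/12 × 3/11 × 2/10 = 120/17160 = 1/143.
P(at least one) = 1 − 1/143 = 142/143.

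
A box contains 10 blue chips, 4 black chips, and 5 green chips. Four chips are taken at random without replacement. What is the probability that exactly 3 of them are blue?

One ordering (blue drawn first) has probability 10/19 × 9/18 × 8/17 × 9/16 = 6480/93024 = 45/646.
There are C(4,3) = 4 such orderings, each equally likely, so P = 4 × 45/646 = 90/323.

90/323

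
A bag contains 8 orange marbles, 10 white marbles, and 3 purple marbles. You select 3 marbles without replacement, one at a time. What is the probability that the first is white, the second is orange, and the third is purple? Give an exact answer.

Each draw changes the counts, so multiply the conditional probabilities along the sequence:
P = 10/21 × 8/20 × 3/19 = 240/7980 = 4/133.

4/133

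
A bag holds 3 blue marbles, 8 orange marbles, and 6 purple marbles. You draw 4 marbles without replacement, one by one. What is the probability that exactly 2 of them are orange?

36/85

One ordering (orange drawn first) has probability 8/17 × 7/16 × 9/15 × 8/14 = 4032/57120 = 6/85.
There are C(4,2) = 6 such orderings, each equally likely, so P = 6 × 6/85 = 36/85.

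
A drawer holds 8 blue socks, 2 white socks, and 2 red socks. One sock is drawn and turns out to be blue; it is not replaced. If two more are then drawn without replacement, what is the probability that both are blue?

With the first sock removed, 7 blue remain out of 11.
P = 7/11 × 6/10 = 42/110 = 21/55.

21/55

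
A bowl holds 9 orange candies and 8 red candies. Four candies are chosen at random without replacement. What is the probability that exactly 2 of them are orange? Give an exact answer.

36/85

One ordering (orange drawn first) has probability 9/17 × 8/16 × 8/15 × 7/14 = 4032/57120 = 6/85.
There are C(4,2) = 6 such orderings, each equally likely, so P = 6 × 6/85 = 36/85.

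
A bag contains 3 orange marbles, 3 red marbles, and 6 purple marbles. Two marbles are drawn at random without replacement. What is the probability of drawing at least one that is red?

P(no red) = 9/12 × 8/11 = 72/132 = 6/11.
P(at least one) = 1 − 6/11 = 5/11.

5/11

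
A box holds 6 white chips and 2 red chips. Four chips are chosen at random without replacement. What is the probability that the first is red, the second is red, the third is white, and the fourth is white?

1/28

Multiply the probability of each draw given the previous ones:
P = 2/8 × 1/7 × 6/6 × 5/5 = 60/1680 = 1/28.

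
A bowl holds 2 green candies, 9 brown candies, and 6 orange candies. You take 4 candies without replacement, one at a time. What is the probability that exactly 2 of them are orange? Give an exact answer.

165/476

One ordering (orange drawn first) has probability 6/17 × 5/16 × 11/15 × 10/14 = 3300/57120 = 55/952.
There are C(4,2) = 6 such orderings, each equally likely, so P = 6 × 55/952 = 165/476.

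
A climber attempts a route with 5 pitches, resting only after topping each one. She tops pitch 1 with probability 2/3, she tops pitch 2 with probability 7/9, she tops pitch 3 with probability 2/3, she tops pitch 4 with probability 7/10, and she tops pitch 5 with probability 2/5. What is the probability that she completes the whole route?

196/2025

Each stage is reached only if all earlier stages succeed, so
P = 2/3 × 7/9 × 2/3 × 7/10 × 2/5 = 392/4050 = 196/2025.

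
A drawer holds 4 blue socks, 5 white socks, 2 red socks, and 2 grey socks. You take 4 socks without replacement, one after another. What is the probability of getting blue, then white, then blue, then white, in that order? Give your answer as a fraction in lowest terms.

Chain rule:
P = 4/13 × 5/12 × 3/11 × 4/10 = 240/17160 = 2/143.

2/143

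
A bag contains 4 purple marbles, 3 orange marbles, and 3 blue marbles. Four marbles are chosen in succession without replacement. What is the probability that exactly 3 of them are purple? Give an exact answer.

One ordering (purple drawn first) has probability 4/10 × 3/9 × 2/8 × 6/7 = 144/5040 = 1/35.
There are C(4,3) = 4 such orderings, each equally likely, so P = 4 × 1/35 = 4/35.

4/35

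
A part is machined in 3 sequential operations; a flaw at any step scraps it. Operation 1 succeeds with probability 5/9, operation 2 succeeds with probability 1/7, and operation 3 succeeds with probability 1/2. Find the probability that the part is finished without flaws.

5/126

Each stage is reached only if all earlier stages succeed, so
P = 5/9 × 1/7 × 1/2 = 5/126.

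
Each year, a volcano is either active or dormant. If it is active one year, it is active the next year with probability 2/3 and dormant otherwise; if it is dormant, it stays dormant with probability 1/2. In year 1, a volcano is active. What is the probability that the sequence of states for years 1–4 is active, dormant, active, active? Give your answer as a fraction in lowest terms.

1/9

Year 1 is given. For each transition, use the conditional probability from the current state:
P(dormant | active) = 1/3; P(active | dormant) = 1/2; P(active | active) = 2/3.
P = 1/3 × 1/2 × 2/3 = 2/18 = 1/9.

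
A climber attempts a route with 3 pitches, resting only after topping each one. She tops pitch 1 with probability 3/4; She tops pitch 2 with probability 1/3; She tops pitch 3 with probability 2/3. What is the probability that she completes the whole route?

1/6

Each stage is reached only if all earlier stages succeed, so
P = 3/4 × 1/3 × 2/3 = 6/36 = 1/6.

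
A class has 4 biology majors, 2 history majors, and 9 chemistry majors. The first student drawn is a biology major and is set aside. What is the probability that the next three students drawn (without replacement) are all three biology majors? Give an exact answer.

With the first student removed, 3 biology majors remain out of 14.
P = 3/14 × 2/13 × 1/12 = 6/2184 = 1/364.

1/364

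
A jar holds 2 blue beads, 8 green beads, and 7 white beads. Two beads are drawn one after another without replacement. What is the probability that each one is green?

7/34

P = 8/17 × 7/16 = 56/272 = 7/34.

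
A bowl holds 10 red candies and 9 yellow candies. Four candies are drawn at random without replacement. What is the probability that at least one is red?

625/646

P(no red) = 9/19 × 8/18 × 7/17 × 6/16 = 3024/93024 = 21/646.
P(at least one) = 1 − 21/646 = 625/646.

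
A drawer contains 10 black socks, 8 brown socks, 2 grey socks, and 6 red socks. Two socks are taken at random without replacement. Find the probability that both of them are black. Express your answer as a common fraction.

P(all black) = 10/26 × 9/25 = 90/650 = 9/65.

9/65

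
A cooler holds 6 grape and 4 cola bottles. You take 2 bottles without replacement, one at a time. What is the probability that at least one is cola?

2/3

P(no cola) = 6/10 × 5/9 = 30/90 = 1/3.
P(at least one) = 1 − 1/3 = 2/3.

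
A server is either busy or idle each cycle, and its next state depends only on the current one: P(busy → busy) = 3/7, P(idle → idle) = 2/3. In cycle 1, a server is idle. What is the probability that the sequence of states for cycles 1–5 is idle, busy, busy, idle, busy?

4/147

Cycle 1 is given. For each transition, use the conditional probability from the current state:
P(busy | idle) = 1/3; P(busy | busy) = 3/7; P(idle | busy) = 4/7; P(busy | idle) = 1/3.
P = 1/3 × 3/7 × 4/7 × 1/3 = 12/441 = 4/147.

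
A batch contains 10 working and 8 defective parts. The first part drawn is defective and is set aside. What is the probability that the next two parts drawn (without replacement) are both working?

45/136

After the first draw, 10 of the remaining 17 parts are working.
P = 10/17 × 9/16 = 90/272 = 45/136.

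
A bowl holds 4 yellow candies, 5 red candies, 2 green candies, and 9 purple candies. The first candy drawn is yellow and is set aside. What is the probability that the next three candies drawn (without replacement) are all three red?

10/969

With the first candy removed, 5 red remain out of 19.
P = 5/19 × 4/18 × 3/17 = 60/5814 = 10/969.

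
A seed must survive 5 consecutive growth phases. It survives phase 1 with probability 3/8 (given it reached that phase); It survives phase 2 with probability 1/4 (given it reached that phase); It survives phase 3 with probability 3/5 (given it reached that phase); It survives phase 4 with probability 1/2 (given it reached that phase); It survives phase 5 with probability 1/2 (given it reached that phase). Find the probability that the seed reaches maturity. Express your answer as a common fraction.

The events are sequential, so multiply the conditional probabilities:
P = 3/8 × 1/4 × 3/5 × 1/2 × 1/2 = 9/640.

9/640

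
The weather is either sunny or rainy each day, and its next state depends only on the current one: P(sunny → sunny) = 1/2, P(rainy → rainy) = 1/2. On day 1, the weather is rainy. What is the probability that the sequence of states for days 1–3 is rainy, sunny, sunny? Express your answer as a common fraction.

1/4

Day 1 is given. For each transition, use the conditional probability from the current state:
P(sunny | rainy) = 1/2; P(sunny | sunny) = 1/2.
P = 1/2 × 1/2 = 1/4.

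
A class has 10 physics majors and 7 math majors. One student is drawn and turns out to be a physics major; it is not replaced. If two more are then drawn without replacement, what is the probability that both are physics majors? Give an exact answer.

After the first draw, 9 of the remaining 16 students are physics majors.
P = 9/16 × 8/15 = 72/240 = 3/10.

3/10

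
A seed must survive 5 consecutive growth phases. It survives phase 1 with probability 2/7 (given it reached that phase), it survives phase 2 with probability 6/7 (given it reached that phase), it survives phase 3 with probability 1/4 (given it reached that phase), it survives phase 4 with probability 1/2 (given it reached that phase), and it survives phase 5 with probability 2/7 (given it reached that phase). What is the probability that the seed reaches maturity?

The events are sequential, so multiply the conditional probabilities:
P = 2/7 × 6/7 × 1/4 × 1/2 × 2/7 = 24/2744 = 3/343.

3/343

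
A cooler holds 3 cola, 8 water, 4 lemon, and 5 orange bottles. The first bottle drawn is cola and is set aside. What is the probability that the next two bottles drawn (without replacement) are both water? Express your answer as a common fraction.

With the first bottle removed, 8 water remain out of 19.
P = 8/19 × 7/18 = 56/342 = 28/171.

28/171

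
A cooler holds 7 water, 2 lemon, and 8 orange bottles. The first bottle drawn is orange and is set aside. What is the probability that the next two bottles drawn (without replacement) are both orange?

7/40

After the first draw, 7 of the remaining 16 bottles are orange.
P = 7/16 × 6/15 = 42/240 = 7/40.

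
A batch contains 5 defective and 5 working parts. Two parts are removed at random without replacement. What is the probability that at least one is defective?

7/9

P(no defective) = 5/10 × 4/9 = 20/90 = 2/9.
P(at least one) = 1 − 2/9 = 7/9.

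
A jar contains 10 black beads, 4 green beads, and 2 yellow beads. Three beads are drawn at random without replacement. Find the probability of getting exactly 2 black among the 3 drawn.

One ordering (black drawn first) has probability 10/16 × 9/15 × 6/14 = 540/3360 = 9/56.
There are C(3,2) = 3 such orderings, each equally likely, so P = 3 × 9/56 = 27/56.

27/56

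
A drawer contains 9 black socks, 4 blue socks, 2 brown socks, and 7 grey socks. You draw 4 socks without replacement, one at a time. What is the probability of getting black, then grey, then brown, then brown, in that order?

3/4180

Chain rule:
P = 9/22 × 7/21 × 2/20 × 1/19 = 126/175560 = 3/4180.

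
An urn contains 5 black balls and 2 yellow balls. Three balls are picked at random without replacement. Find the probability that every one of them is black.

P(all black) = 5/7 × 4/6 × 3/5 = 60/210 = 2/7.

2/7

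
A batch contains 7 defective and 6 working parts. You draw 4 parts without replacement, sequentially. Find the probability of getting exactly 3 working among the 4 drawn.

One ordering (working drawn first) has probability 6/13 × 5/12 × 4/11 × 7/10 = 840/17160 = 7/143.
There are C(4,3) = 4 such orderings, each equally likely, so P = 4 × 7/143 = 28/143.

28/143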